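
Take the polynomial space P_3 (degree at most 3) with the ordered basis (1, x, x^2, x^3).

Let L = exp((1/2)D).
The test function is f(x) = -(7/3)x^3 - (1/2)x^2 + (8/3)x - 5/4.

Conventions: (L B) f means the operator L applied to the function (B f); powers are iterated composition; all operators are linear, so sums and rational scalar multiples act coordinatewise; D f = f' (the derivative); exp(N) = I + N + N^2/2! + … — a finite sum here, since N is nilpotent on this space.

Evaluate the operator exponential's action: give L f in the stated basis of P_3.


the image equals g(x) = -(7/3)x^3 - 4x^2 + (5/12)x - 1/3

order-1 term: -(7/2)x^2 - (1/2)x + 4/3
order-2 term: -(7/4)x - 1/8
order-3 term: -7/24
the series for exp((1/2)D) f terminates at order 3
exp((1/2)D) f = -(7/3)x^3 - 4x^2 + (5/12)x - 1/3


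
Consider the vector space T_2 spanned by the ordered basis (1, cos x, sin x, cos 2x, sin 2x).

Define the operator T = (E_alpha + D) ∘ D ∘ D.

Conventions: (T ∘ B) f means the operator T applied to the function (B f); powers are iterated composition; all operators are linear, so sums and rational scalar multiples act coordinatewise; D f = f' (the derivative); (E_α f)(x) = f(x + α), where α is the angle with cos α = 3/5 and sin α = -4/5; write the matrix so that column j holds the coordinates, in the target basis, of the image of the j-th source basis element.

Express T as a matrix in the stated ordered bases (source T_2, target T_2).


the matrix is [[0, 0, 0, 0, 0]; [0, -3/5, -1/5, 0, 0]; [0, 1/5, -3/5, 0, 0]; [0, 0, 0, 28/25, -104/25]; [0, 0, 0, 104/25, 28/25]] (rows listed top to bottom)

image of 1: 0
image of cos x: -(3/5)cos x + (1/5)sin x
image of sin x: -(1/5)cos x - (3/5)sin x
image of cos 2x: (28/25)cos 2x + (104/25)sin 2x
image of sin 2x: -(104/25)cos 2x + (28/25)sin 2x
each image's coordinates form column j of the matrix


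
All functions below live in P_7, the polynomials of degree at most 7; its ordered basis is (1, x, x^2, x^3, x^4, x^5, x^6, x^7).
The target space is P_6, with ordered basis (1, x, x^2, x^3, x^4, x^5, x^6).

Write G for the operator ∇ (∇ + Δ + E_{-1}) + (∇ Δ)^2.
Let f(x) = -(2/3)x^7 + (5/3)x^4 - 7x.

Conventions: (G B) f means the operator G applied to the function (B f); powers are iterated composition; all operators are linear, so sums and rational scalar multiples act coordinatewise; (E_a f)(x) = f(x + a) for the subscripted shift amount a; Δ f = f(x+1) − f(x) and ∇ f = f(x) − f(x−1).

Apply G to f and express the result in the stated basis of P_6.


∇ f = -(14/3)x^6 + 14x^5 - (70/3)x^4 + 30x^3 - 24x^2 + (34/3)x - 28/3
Δ f = -(14/3)x^6 - 14x^5 - (70/3)x^4 - (50/3)x^3 - 4x^2 + 2x - 6
E_{-1} f = -(2/3)x^7 + (14/3)x^6 - 14x^5 + 25x^4 - 30x^3 + 24x^2 - (55/3)x + 28/3
(∇ + Δ + E_{-1}) f = -(2/3)x^7 - (14/3)x^6 - 14x^5 - (65/3)x^4 - (50/3)x^3 - 4x^2 - 5x - 6
∇ (∇ + Δ + E_{-1}) f = -(14/3)x^6 - 14x^5 - (70/3)x^4 - (50/3)x^3 - 4x^2 + 2x - 6
Δ f = -(14/3)x^6 - 14x^5 - (70/3)x^4 - (50/3)x^3 - 4x^2 + 2x - 6
∇ Δ f = -28x^5 - (140/3)x^3 + 20x^2 - (28/3)x + 10/3
Δ (∇ Δ) f = -140x^4 - 280x^3 - 420x^2 - 240x - 64
∇ Δ (∇ Δ) f = -560x^3 - 560x + 40
(∇ (∇ + Δ + E_{-1}) + (∇ Δ)^2) f = -(14/3)x^6 - 14x^5 - (70/3)x^4 - (1730/3)x^3 - 4x^2 - 558x + 34

the result is g(x) = -(14/3)x^6 - 14x^5 - (70/3)x^4 - (1730/3)x^3 - 4x^2 - 558x + 34


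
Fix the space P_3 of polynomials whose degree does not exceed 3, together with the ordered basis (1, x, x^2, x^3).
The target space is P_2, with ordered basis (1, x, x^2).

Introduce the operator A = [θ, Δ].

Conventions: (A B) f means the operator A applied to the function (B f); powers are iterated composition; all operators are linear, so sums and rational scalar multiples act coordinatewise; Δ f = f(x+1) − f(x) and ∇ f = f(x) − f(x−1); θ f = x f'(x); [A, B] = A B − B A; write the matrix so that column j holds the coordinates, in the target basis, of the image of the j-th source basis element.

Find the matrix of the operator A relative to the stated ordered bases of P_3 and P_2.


image of 1: 0
image of x: -1
image of x^2: -2x - 2
image of x^3: -3x^2 - 6x - 3
each image's coordinates form column j of the matrix

the matrix is [[0, -1, -2, -3]; [0, 0, -2, -6]; [0, 0, 0, -3]] (rows listed top to bottom)


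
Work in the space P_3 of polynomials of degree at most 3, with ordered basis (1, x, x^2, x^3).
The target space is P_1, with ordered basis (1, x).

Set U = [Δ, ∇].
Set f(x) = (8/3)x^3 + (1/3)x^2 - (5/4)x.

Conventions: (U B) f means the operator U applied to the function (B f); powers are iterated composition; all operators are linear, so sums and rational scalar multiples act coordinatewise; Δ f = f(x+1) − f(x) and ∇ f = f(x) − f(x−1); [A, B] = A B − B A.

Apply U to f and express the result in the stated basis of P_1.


∇ f = 8x^2 - (22/3)x + 13/12
Δ ∇ f = 16x + 2/3
Δ f = 8x^2 + (26/3)x + 7/4
∇ Δ f = 16x + 2/3
[Δ, ∇] f = 0

g(x) = 0


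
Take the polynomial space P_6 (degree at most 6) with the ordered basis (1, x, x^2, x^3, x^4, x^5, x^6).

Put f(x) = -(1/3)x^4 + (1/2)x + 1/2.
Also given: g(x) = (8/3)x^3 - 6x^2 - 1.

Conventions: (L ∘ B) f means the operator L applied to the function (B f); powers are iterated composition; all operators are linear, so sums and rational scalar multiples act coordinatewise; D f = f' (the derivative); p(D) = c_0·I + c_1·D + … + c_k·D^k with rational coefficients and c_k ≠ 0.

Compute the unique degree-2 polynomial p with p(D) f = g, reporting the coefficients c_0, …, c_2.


c_0 = 0, c_1 = -2, c_2 = 3/2

D^0 f = -(1/3)x^4 + (1/2)x + 1/2
D^1 f = -(4/3)x^3 + 1/2
D^2 f = -4x^2
matching coefficients of g against c_0 f + c_1 Df + … from the top degree down determines the c_i
solution: c_0 = 0, c_1 = -2, c_2 = 3/2


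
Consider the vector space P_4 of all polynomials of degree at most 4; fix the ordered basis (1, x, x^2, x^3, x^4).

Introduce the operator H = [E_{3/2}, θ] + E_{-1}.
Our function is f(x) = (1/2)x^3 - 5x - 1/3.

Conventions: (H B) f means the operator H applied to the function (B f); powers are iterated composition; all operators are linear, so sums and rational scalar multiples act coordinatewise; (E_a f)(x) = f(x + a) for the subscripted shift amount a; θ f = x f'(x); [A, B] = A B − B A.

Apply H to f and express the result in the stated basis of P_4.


the image equals g(x) = (1/2)x^3 + (3/4)x^2 + (13/4)x + 83/48

θ f = (3/2)x^3 - 5x
E_{3/2} θ f = (3/2)x^3 + (27/4)x^2 + (41/8)x - 39/16
E_{3/2} f = (1/2)x^3 + (9/4)x^2 - (13/8)x - 295/48
θ E_{3/2} f = (3/2)x^3 + (9/2)x^2 - (13/8)x
[E_{3/2}, θ] f = (9/4)x^2 + (27/4)x - 39/16
E_{-1} f = (1/2)x^3 - (3/2)x^2 - (7/2)x + 25/6
([E_{3/2}, θ] + E_{-1}) f = (1/2)x^3 + (3/4)x^2 + (13/4)x + 83/48


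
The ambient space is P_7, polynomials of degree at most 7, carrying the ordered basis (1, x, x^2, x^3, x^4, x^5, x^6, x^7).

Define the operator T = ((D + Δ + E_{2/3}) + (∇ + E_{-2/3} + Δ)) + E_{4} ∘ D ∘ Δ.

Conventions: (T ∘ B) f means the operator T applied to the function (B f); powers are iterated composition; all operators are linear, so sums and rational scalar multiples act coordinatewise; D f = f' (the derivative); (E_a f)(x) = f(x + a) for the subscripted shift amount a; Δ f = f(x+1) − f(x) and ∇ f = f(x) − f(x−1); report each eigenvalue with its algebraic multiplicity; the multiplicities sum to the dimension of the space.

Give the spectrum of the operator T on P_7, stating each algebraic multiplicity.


image of 1: 2
image of x: 2x + 4
image of x^2: 2x^2 + 8x + 35/9
image of x^3: 2x^3 + 12x^2 + (35/3)x + 30
image of x^4: 2x^4 + 16x^3 + (70/3)x^2 + 120x + 19877/81
image of x^5: 2x^5 + 20x^4 + (350/9)x^3 + 300x^2 + (99385/81)x + 1848
image of x^6: 2x^6 + 24x^5 + (175/3)x^4 + 600x^3 + (99385/27)x^2 + 11088x + 9190631/729
image of x^7: 2x^7 + 28x^6 + (245/3)x^5 + 1050x^4 + (695695/81)x^3 + 38808x^2 + (64334417/729)x + 80706
the matrix is upper triangular; its diagonal is (2, 2, 2, 2, 2, 2, 2, 2)
for a triangular matrix the eigenvalues are the diagonal entries, with algebraic multiplicity their repetition count

λ = 2 (multiplicity 8)


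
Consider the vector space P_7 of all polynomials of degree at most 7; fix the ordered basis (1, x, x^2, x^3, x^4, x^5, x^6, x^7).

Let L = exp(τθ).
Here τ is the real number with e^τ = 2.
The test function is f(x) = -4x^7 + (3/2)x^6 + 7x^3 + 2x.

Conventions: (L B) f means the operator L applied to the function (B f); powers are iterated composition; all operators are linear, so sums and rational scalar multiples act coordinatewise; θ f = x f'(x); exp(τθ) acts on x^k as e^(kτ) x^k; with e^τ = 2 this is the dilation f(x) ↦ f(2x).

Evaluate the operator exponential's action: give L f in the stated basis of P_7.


g(x) = -512x^7 + 96x^6 + 56x^3 + 4x

exp(τθ) x^k = e^(kτ) x^k; with e^τ = 2 this sends x^k to 2^k x^k
x ↦ 2 x
x^3 ↦ 8 x^3
x^6 ↦ 64 x^6
x^7 ↦ 128 x^7
applying this coordinatewise to f: exp(τθ) f = -512x^7 + 96x^6 + 56x^3 + 4x


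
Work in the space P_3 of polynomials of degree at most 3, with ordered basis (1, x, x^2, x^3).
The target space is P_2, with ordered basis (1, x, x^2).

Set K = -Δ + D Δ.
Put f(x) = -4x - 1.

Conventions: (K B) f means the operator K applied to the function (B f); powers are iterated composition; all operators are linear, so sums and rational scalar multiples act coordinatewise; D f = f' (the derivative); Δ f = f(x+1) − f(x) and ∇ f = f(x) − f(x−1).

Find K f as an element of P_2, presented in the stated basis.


the image equals g(x) = 4

Δ f = -4
(-Δ) f = 4
Δ f = -4
D Δ f = 0
(-Δ + D Δ) f = 4


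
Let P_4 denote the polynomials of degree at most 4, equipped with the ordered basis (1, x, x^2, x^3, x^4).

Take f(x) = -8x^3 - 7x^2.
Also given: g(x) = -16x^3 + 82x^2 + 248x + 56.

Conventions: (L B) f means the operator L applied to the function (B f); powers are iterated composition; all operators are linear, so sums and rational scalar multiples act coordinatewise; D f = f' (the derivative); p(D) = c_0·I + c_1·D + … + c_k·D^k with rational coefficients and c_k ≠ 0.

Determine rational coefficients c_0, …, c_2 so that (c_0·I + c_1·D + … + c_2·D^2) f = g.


p(D) = 2·I − 4·D − 4·D^2, i.e. c_0 = 2, c_1 = -4, c_2 = -4

D^0 f = -8x^3 - 7x^2
D^1 f = -24x^2 - 14x
D^2 f = -48x - 14
matching coefficients of g against c_0 f + c_1 Df + … from the top degree down determines the c_i
solution: c_0 = 2, c_1 = -4, c_2 = -4


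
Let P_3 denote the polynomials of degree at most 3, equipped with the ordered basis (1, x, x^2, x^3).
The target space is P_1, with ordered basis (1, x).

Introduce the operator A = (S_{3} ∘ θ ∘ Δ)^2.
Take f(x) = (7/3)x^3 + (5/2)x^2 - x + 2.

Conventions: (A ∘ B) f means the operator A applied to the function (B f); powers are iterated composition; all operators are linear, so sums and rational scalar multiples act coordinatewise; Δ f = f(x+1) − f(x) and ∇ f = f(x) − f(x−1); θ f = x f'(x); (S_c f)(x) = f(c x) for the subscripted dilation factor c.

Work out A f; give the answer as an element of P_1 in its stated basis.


the result is g(x) = 756x

Δ f = 7x^2 + 12x + 23/6
θ Δ f = 14x^2 + 12x
S_{3} θ Δ f = 126x^2 + 36x
Δ (S_{3} ∘ θ ∘ Δ) f = 252x + 162
θ Δ (S_{3} ∘ θ ∘ Δ) f = 252x
S_{3} θ Δ (S_{3} ∘ θ ∘ Δ) f = 756x


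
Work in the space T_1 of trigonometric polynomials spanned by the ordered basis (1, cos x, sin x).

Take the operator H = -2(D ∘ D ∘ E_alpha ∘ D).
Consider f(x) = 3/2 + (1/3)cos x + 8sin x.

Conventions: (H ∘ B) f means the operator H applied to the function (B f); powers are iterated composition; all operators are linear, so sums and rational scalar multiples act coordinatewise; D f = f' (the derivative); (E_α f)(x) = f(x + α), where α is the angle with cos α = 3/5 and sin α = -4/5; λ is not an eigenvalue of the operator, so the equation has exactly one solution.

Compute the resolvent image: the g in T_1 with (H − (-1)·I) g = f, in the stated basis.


the image equals g(x) = 3/2 - (131/123)cos x + (106/41)sin x

write g with unknown coordinates in the stated basis and equate coefficients in (H − (-1)·I) g = f
solving from the highest basis element down gives g = 3/2 - (131/123)cos x + (106/41)sin x
check: H g = (172/123)cos x + (222/41)sin x
so H g − (-1)·g = 3/2 + (1/3)cos x + 8sin x = f ✓


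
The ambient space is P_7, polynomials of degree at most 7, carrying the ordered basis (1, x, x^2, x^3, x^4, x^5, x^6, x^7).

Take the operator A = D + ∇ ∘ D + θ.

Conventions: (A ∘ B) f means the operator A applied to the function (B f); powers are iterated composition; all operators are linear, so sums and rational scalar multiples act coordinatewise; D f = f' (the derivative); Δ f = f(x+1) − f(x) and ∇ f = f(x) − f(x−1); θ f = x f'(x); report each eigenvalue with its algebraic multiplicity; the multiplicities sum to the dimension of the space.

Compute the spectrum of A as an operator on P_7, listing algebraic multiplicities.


λ = 0 (multiplicity 1), λ = 1 (multiplicity 1), λ = 2 (multiplicity 1), λ = 3 (multiplicity 1), λ = 4 (multiplicity 1), λ = 5 (multiplicity 1), λ = 6 (multiplicity 1), λ = 7 (multiplicity 1)

image of 1: 0
image of x: x + 1
image of x^2: 2x^2 + 2x + 2
image of x^3: 3x^3 + 3x^2 + 6x - 3
image of x^4: 4x^4 + 4x^3 + 12x^2 - 12x + 4
image of x^5: 5x^5 + 5x^4 + 20x^3 - 30x^2 + 20x - 5
image of x^6: 6x^6 + 6x^5 + 30x^4 - 60x^3 + 60x^2 - 30x + 6
image of x^7: 7x^7 + 7x^6 + 42x^5 - 105x^4 + 140x^3 - 105x^2 + 42x - 7
the matrix is upper triangular; its diagonal is (0, 1, 2, 3, 4, 5, 6, 7)
for a triangular matrix the eigenvalues are the diagonal entries, with algebraic multiplicity their repetition count


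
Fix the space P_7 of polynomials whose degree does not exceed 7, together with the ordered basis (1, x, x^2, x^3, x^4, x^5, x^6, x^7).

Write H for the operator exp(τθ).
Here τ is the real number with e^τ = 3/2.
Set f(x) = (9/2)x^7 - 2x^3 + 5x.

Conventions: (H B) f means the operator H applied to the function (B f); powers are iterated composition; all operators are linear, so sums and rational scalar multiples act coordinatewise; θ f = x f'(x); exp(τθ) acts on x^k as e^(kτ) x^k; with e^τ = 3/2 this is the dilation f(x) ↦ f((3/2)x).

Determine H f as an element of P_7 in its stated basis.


g(x) = (19683/256)x^7 - (27/4)x^3 + (15/2)x

exp(τθ) x^k = e^(kτ) x^k; with e^τ = 3/2 this sends x^k to (3/2)^k x^k
x ↦ 3/2 x
x^3 ↦ 27/8 x^3
x^7 ↦ 2187/128 x^7
applying this coordinatewise to f: exp(τθ) f = (19683/256)x^7 - (27/4)x^3 + (15/2)x


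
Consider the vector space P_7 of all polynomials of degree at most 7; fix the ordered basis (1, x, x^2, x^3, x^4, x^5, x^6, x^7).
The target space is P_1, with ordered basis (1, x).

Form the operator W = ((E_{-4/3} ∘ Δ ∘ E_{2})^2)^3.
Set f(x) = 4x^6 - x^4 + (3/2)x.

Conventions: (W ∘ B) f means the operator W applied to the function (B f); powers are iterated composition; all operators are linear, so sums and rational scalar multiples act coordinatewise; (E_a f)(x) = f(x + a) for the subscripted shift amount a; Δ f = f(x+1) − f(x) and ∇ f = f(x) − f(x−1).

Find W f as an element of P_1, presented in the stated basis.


E_{2} f = 4x^6 + 48x^5 + 239x^4 + 632x^3 + 936x^2 + (1475/2)x + 243
Δ E_{2} f = 24x^5 + 300x^4 + 1516x^3 + 3870x^2 + 4988x + 5193/2
E_{-4/3} Δ E_{2} f = 24x^5 + 140x^4 + (1028/3)x^3 + (3934/9)x^2 + (7780/27)x + 12857/162
E_{2} (E_{-4/3} ∘ Δ ∘ E_{2}) f = 24x^5 + 380x^4 + (7268/3)x^3 + (69958/9)x^2 + (338812/27)x + 1320857/162
Δ E_{2} (E_{-4/3} ∘ Δ ∘ E_{2}) f = 120x^4 + 1760x^3 + 9788x^2 + (220088/9)x + 625006/27
E_{-4/3} Δ E_{2} (E_{-4/3} ∘ Δ ∘ E_{2}) f = 120x^4 + 1120x^3 + 4028x^2 + (59416/9)x + 112078/27
E_{2} (E_{-4/3} ∘ Δ ∘ E_{2})^2 f = 120x^4 + 2080x^3 + 13628x^2 + (359944/9)x + 1197358/27
Δ E_{2} (E_{-4/3} ∘ Δ ∘ E_{2})^2 f = 480x^3 + 6960x^2 + 33976x + 502396/9
E_{-4/3} Δ E_{2} (E_{-4/3} ∘ Δ ∘ E_{2})^2 f = 480x^3 + 5040x^2 + 17976x + 21756
E_{2} (E_{-4/3} ∘ Δ ∘ E_{2}) (E_{-4/3} ∘ Δ ∘ E_{2})^2 f = 480x^3 + 7920x^2 + 43896x + 81708
Δ E_{2} (E_{-4/3} ∘ Δ ∘ E_{2}) (E_{-4/3} ∘ Δ ∘ E_{2})^2 f = 1440x^2 + 17280x + 52296
E_{-4/3} Δ E_{2} (E_{-4/3} ∘ Δ ∘ E_{2}) (E_{-4/3} ∘ Δ ∘ E_{2})^2 f = 1440x^2 + 13440x + 31816
E_{2} (E_{-4/3} ∘ Δ ∘ E_{2})^2 (E_{-4/3} ∘ Δ ∘ E_{2})^2 f = 1440x^2 + 19200x + 64456
Δ E_{2} (E_{-4/3} ∘ Δ ∘ E_{2})^2 (E_{-4/3} ∘ Δ ∘ E_{2})^2 f = 2880x + 20640
E_{-4/3} Δ E_{2} (E_{-4/3} ∘ Δ ∘ E_{2})^2 (E_{-4/3} ∘ Δ ∘ E_{2})^2 f = 2880x + 16800
E_{2} (E_{-4/3} ∘ Δ ∘ E_{2}) (E_{-4/3} ∘ Δ ∘ E_{2})^2 (E_{-4/3} ∘ Δ ∘ E_{2})^2 f = 2880x + 22560
Δ E_{2} (E_{-4/3} ∘ Δ ∘ E_{2}) (E_{-4/3} ∘ Δ ∘ E_{2})^2 (E_{-4/3} ∘ Δ ∘ E_{2})^2 f = 2880
E_{-4/3} Δ E_{2} (E_{-4/3} ∘ Δ ∘ E_{2}) (E_{-4/3} ∘ Δ ∘ E_{2})^2 (E_{-4/3} ∘ Δ ∘ E_{2})^2 f = 2880

g(x) = 2880


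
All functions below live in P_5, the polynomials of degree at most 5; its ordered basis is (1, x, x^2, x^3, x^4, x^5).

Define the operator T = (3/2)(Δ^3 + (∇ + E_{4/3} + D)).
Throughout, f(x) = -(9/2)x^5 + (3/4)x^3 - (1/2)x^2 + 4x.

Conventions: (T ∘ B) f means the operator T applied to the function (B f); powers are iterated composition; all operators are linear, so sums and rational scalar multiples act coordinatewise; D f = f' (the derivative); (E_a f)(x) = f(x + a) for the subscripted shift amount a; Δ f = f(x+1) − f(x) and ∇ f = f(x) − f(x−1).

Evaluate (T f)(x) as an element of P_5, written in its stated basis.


Δ f = -(45/2)x^4 - 45x^3 - (171/4)x^2 - (85/4)x - 1/4
Δ Δ f = -90x^3 - 270x^2 - (621/2)x - 263/2
Δ Δ Δ f = -270x^2 - 810x - 1341/2
∇ f = -(45/2)x^4 + 45x^3 - (171/4)x^2 + (77/4)x + 3/4
E_{4/3} f = -(9/2)x^5 - 30x^4 - (317/4)x^3 - (625/6)x^2 - (580/9)x - 344/27
D f = -(45/2)x^4 + (9/4)x^2 - x + 4
(∇ + E_{4/3} + D) f = -(9/2)x^5 - 75x^4 - (137/4)x^3 - (434/3)x^2 - (1663/36)x - 863/108
(Δ^3 + (∇ + E_{4/3} + D)) f = -(9/2)x^5 - 75x^4 - (137/4)x^3 - (1244/3)x^2 - (30823/36)x - 73277/108
((3/2)(Δ^3 + (∇ + E_{4/3} + D))) f = -(27/4)x^5 - (225/2)x^4 - (411/8)x^3 - 622x^2 - (30823/24)x - 73277/72

the image equals g(x) = -(27/4)x^5 - (225/2)x^4 - (411/8)x^3 - 622x^2 - (30823/24)x - 73277/72


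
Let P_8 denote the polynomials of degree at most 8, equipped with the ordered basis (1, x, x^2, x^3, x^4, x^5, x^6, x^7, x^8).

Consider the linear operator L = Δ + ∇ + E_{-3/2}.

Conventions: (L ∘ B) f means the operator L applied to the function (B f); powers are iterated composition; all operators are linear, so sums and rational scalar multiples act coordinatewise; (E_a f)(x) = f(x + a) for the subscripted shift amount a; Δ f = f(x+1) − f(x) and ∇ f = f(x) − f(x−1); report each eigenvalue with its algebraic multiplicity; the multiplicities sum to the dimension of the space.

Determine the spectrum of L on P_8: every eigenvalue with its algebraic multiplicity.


λ = 1 (multiplicity 9)

image of 1: 1
image of x: x + 1/2
image of x^2: x^2 + x + 9/4
image of x^3: x^3 + (3/2)x^2 + (27/4)x - 11/8
image of x^4: x^4 + 2x^3 + (27/2)x^2 - (11/2)x + 81/16
image of x^5: x^5 + (5/2)x^4 + (45/2)x^3 - (55/4)x^2 + (405/16)x - 179/32
image of x^6: x^6 + 3x^5 + (135/4)x^4 - (55/2)x^3 + (1215/16)x^2 - (537/16)x + 729/64
image of x^7: x^7 + (7/2)x^6 + (189/4)x^5 - (385/8)x^4 + (2835/16)x^3 - (3759/32)x^2 + (5103/64)x - 1931/128
image of x^8: x^8 + 4x^7 + 63x^6 - 77x^5 + (2835/8)x^4 - (1253/4)x^3 + (5103/16)x^2 - (1931/16)x + 6561/256
the matrix is upper triangular; its diagonal is (1, 1, 1, 1, 1, 1, 1, 1, 1)
for a triangular matrix the eigenvalues are the diagonal entries, with algebraic multiplicity their repetition count


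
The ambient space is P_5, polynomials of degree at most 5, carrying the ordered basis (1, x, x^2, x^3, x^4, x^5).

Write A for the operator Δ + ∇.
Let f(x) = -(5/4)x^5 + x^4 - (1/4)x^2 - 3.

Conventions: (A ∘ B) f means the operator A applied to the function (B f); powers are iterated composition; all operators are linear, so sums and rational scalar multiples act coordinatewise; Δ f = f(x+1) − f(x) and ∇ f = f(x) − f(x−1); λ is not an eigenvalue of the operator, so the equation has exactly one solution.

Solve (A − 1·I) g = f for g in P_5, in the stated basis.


write g with unknown coordinates in the stated basis and equate coefficients in (A − 1·I) g = f
solving from the highest basis element down gives g = (5/4)x^5 + (23/2)x^4 + 92x^3 + (2309/4)x^2 + 2401x + 9983/2
check: A g = (25/2)x^4 + 92x^3 + 577x^2 + 2401x + 9977/2
so A g − 1·g = -(5/4)x^5 + x^4 - (1/4)x^2 - 3 = f ✓

the image equals g(x) = (5/4)x^5 + (23/2)x^4 + 92x^3 + (2309/4)x^2 + 2401x + 9983/2


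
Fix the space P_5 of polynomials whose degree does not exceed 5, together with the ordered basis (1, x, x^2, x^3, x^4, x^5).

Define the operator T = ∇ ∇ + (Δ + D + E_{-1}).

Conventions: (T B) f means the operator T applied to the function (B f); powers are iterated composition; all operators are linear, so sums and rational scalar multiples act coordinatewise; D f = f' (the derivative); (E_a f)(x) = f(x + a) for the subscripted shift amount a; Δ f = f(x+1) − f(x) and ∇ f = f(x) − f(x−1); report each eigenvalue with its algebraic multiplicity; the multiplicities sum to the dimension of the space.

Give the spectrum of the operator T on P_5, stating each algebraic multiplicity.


λ = 1 (multiplicity 6)

image of 1: 1
image of x: x + 1
image of x^2: x^2 + 2x + 4
image of x^3: x^3 + 3x^2 + 12x - 6
image of x^4: x^4 + 4x^3 + 24x^2 - 24x + 16
image of x^5: x^5 + 5x^4 + 40x^3 - 60x^2 + 80x - 30
the matrix is upper triangular; its diagonal is (1, 1, 1, 1, 1, 1)
for a triangular matrix the eigenvalues are the diagonal entries, with algebraic multiplicity their repetition count


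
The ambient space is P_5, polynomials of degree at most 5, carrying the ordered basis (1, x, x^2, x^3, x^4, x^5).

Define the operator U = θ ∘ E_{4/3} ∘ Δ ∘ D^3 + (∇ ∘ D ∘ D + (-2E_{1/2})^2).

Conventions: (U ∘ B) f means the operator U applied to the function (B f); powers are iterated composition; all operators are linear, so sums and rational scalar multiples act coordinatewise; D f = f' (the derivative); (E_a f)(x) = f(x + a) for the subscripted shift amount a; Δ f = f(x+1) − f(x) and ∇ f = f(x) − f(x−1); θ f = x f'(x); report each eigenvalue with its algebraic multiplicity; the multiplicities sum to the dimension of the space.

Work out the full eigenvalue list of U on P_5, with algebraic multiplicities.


λ = 4 (multiplicity 6)

image of 1: 4
image of x: 4x + 4
image of x^2: 4x^2 + 8x + 4
image of x^3: 4x^3 + 12x^2 + 12x + 10
image of x^4: 4x^4 + 16x^3 + 24x^2 + 40x - 8
image of x^5: 4x^5 + 20x^4 + 40x^3 + 100x^2 + 80x + 24
the matrix is upper triangular; its diagonal is (4, 4, 4, 4, 4, 4)
for a triangular matrix the eigenvalues are the diagonal entries, with algebraic multiplicity their repetition count


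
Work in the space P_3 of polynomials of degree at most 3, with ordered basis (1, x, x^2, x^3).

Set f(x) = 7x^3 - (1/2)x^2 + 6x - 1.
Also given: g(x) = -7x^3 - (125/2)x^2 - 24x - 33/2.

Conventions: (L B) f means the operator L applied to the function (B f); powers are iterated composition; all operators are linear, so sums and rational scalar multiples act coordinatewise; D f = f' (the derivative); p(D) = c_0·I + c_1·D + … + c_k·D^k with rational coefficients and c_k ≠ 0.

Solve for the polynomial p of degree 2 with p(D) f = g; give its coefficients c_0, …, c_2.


p(D) = -I − 3·D − (1/2)·D^2, i.e. c_0 = -1, c_1 = -3, c_2 = -1/2

D^0 f = 7x^3 - (1/2)x^2 + 6x - 1
D^1 f = 21x^2 - x + 6
D^2 f = 42x - 1
matching coefficients of g against c_0 f + c_1 Df + … from the top degree down determines the c_i
solution: c_0 = -1, c_1 = -3, c_2 = -1/2


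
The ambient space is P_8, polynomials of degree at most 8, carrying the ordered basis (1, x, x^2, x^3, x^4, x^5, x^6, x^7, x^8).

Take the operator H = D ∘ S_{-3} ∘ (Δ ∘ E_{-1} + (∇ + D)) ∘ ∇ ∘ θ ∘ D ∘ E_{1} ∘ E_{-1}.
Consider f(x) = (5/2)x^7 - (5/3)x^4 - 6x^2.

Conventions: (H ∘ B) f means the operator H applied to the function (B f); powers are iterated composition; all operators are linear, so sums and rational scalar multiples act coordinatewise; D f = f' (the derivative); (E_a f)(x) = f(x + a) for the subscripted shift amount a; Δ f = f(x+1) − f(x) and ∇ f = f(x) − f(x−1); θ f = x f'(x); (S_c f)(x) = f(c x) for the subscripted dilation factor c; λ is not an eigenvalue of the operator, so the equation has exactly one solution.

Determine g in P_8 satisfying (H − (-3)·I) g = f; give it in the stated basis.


the result is g(x) = (5/6)x^7 - (5/9)x^4 - 340200x^3 - 283502x^2 - 100800x - 13770

write g with unknown coordinates in the stated basis and equate coefficients in (H − (-3)·I) g = f
solving from the highest basis element down gives g = (5/6)x^7 - (5/9)x^4 - 340200x^3 - 283502x^2 - 100800x - 13770
check: H g = 1020600x^3 + 850500x^2 + 302400x + 41310
so H g − (-3)·g = (5/2)x^7 - (5/3)x^4 - 6x^2 = f ✓


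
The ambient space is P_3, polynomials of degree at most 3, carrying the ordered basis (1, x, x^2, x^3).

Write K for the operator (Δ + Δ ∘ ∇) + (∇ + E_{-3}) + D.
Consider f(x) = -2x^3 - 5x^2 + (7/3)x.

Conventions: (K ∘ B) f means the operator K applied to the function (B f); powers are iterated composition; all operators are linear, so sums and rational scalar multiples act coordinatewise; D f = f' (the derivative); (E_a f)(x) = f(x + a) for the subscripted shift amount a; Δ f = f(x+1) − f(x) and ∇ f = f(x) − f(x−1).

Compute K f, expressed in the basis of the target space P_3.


the result is g(x) = -2x^3 - 5x^2 - (191/3)x - 5

Δ f = -6x^2 - 16x - 14/3
∇ f = -6x^2 - 4x + 16/3
Δ ∇ f = -12x - 10
(Δ + Δ ∘ ∇) f = -6x^2 - 28x - 44/3
∇ f = -6x^2 - 4x + 16/3
E_{-3} f = -2x^3 + 13x^2 - (65/3)x + 2
(∇ + E_{-3}) f = -2x^3 + 7x^2 - (77/3)x + 22/3
D f = -6x^2 - 10x + 7/3
((Δ + Δ ∘ ∇) + (∇ + E_{-3}) + D) f = -2x^3 - 5x^2 - (191/3)x - 5


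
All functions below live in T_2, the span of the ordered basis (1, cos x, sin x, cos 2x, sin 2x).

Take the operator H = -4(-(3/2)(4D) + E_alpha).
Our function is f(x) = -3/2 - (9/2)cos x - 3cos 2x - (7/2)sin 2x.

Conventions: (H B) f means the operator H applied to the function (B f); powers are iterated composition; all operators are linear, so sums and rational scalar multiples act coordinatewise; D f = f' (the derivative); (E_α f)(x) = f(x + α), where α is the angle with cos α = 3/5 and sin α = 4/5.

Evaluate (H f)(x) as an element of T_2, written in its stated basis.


the image equals g(x) = 6 + (54/5)cos x + (468/5)sin x - (3948/25)cos 2x + (3214/25)sin 2x

D f = (9/2)sin x - 7cos 2x + 6sin 2x
(4D) f = 18sin x - 28cos 2x + 24sin 2x
(-(3/2)(4D)) f = -27sin x + 42cos 2x - 36sin 2x
E_alpha f = -3/2 - (27/10)cos x + (18/5)sin x - (63/25)cos 2x + (193/50)sin 2x
(-(3/2)(4D) + E_alpha) f = -3/2 - (27/10)cos x - (117/5)sin x + (987/25)cos 2x - (1607/50)sin 2x
(-4(-(3/2)(4D) + E_alpha)) f = 6 + (54/5)cos x + (468/5)sin x - (3948/25)cos 2x + (3214/25)sin 2x


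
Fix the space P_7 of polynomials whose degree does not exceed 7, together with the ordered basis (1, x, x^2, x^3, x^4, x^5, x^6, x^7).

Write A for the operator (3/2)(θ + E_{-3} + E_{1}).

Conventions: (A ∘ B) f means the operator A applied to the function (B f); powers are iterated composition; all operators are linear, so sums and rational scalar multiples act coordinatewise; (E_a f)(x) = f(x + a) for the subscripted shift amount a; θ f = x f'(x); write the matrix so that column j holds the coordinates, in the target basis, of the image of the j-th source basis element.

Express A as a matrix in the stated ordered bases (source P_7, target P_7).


image of 1: 3
image of x: (9/2)x - 3
image of x^2: 6x^2 - 6x + 15
image of x^3: (15/2)x^3 - 9x^2 + 45x - 39
image of x^4: 9x^4 - 12x^3 + 90x^2 - 156x + 123
image of x^5: (21/2)x^5 - 15x^4 + 150x^3 - 390x^2 + 615x - 363
image of x^6: 12x^6 - 18x^5 + 225x^4 - 780x^3 + 1845x^2 - 2178x + 1095
image of x^7: (27/2)x^7 - 21x^6 + 315x^5 - 1365x^4 + 4305x^3 - 7623x^2 + 7665x - 3279
each image's coordinates form column j of the matrix

the matrix is [[3, -3, 15, -39, 123, -363, 1095, -3279]; [0, 9/2, -6, 45, -156, 615, -2178, 7665]; [0, 0, 6, -9, 90, -390, 1845, -7623]; [0, 0, 0, 15/2, -12, 150, -780, 4305]; [0, 0, 0, 0, 9, -15, 225, -1365]; [0, 0, 0, 0, 0, 21/2, -18, 315]; [0, 0, 0, 0, 0, 0, 12, -21]; [0, 0, 0, 0, 0, 0, 0, 27/2]] (rows listed top to bottom)


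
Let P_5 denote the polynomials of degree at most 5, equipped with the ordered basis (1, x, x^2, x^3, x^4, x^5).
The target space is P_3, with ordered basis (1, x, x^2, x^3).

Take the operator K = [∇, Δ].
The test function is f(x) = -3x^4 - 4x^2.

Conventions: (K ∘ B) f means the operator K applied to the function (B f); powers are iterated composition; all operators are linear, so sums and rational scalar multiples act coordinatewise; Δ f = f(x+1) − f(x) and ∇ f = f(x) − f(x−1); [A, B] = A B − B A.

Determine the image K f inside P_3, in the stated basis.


g(x) = 0

Δ f = -12x^3 - 18x^2 - 20x - 7
∇ Δ f = -36x^2 - 14
∇ f = -12x^3 + 18x^2 - 20x + 7
Δ ∇ f = -36x^2 - 14
[∇, Δ] f = 0


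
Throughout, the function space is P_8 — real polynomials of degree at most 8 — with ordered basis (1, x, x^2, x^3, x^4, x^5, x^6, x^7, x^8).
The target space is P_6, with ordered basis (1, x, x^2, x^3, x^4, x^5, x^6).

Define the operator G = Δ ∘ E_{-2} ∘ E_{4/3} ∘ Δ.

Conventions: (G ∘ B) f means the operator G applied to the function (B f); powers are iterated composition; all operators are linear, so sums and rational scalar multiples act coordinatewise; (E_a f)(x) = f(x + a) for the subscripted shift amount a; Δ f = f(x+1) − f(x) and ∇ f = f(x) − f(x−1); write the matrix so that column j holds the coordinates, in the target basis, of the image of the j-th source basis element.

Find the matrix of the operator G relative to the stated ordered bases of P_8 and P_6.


the matrix is [[0, 0, 2, 2, 10/3, 110/27, 154/27, 602/81, 7310/729]; [0, 0, 0, 6, 8, 50/3, 220/9, 1078/27, 4816/81]; [0, 0, 0, 0, 12, 20, 50, 770/9, 4312/27]; [0, 0, 0, 0, 0, 20, 40, 350/3, 6160/27]; [0, 0, 0, 0, 0, 0, 30, 70, 700/3]; [0, 0, 0, 0, 0, 0, 0, 42, 112]; [0, 0, 0, 0, 0, 0, 0, 0, 56]] (rows listed top to bottom)

image of 1: 0
image of x: 0
image of x^2: 2
image of x^3: 6x + 2
image of x^4: 12x^2 + 8x + 10/3
image of x^5: 20x^3 + 20x^2 + (50/3)x + 110/27
image of x^6: 30x^4 + 40x^3 + 50x^2 + (220/9)x + 154/27
image of x^7: 42x^5 + 70x^4 + (350/3)x^3 + (770/9)x^2 + (1078/27)x + 602/81
image of x^8: 56x^6 + 112x^5 + (700/3)x^4 + (6160/27)x^3 + (4312/27)x^2 + (4816/81)x + 7310/729
each image's coordinates form column j of the matrix


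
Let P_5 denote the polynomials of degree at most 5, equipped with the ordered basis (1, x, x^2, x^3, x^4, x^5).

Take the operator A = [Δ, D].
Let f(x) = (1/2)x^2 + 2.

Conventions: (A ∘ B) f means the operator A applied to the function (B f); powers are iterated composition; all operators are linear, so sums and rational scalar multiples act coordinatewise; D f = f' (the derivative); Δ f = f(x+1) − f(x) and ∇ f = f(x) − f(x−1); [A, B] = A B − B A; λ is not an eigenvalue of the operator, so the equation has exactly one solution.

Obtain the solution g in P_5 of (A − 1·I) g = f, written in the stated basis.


g(x) = -(1/2)x^2 - 2

write g with unknown coordinates in the stated basis and equate coefficients in (A − 1·I) g = f
solving from the highest basis element down gives g = -(1/2)x^2 - 2
check: A g = 0
so A g − 1·g = (1/2)x^2 + 2 = f ✓


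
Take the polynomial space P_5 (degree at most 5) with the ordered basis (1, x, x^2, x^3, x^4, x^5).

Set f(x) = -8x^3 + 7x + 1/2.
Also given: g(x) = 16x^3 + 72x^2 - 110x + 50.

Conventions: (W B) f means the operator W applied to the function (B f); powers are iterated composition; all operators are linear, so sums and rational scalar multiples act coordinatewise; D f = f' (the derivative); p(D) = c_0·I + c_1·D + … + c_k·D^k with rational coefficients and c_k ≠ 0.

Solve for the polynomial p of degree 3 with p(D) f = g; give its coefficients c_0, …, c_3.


D^0 f = -8x^3 + 7x + 1/2
D^1 f = -24x^2 + 7
D^2 f = -48x
D^3 f = -48
matching coefficients of g against c_0 f + c_1 Df + … from the top degree down determines the c_i
solution: c_0 = -2, c_1 = -3, c_2 = 2, c_3 = -3/2

p(D) = -2·I − 3·D + 2·D^2 − (3/2)·D^3, i.e. c_0 = -2, c_1 = -3, c_2 = 2, c_3 = -3/2


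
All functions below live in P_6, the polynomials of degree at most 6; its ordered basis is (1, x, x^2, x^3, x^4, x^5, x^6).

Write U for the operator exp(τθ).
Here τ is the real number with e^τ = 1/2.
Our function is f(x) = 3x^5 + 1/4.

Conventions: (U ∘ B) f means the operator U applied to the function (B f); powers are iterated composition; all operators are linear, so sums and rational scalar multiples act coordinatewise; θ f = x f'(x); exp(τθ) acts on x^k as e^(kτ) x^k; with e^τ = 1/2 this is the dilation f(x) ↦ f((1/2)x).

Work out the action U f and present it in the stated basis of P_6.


exp(τθ) x^k = e^(kτ) x^k; with e^τ = 1/2 this sends x^k to (1/2)^k x^k
x^5 ↦ 1/32 x^5
applying this coordinatewise to f: exp(τθ) f = (3/32)x^5 + 1/4

g(x) = (3/32)x^5 + 1/4


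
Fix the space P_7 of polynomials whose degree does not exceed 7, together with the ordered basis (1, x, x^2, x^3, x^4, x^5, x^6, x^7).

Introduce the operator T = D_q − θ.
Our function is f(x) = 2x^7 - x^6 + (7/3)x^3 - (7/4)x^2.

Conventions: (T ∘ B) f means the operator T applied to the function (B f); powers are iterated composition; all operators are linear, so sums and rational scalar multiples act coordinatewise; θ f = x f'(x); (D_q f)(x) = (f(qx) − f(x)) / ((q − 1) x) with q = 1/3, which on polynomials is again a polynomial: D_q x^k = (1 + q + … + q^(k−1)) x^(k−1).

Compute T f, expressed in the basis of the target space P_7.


the image equals g(x) = -14x^7 + (6560/729)x^6 - (364/243)x^5 - 7x^3 + (371/54)x^2 - (7/3)x

D_q f = (2186/729)x^6 - (364/243)x^5 + (91/27)x^2 - (7/3)x
θ f = 14x^7 - 6x^6 + 7x^3 - (7/2)x^2
(-θ) f = -14x^7 + 6x^6 - 7x^3 + (7/2)x^2
(D_q − θ) f = -14x^7 + (6560/729)x^6 - (364/243)x^5 - 7x^3 + (371/54)x^2 - (7/3)x


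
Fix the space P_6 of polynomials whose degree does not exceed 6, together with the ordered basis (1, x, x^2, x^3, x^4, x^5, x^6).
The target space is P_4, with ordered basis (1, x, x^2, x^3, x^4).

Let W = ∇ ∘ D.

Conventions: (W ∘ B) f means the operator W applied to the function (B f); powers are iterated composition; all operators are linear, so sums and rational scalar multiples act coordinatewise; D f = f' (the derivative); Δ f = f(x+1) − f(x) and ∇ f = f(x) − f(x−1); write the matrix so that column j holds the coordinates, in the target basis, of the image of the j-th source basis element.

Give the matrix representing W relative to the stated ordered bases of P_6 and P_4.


image of 1: 0
image of x: 0
image of x^2: 2
image of x^3: 6x - 3
image of x^4: 12x^2 - 12x + 4
image of x^5: 20x^3 - 30x^2 + 20x - 5
image of x^6: 30x^4 - 60x^3 + 60x^2 - 30x + 6
each image's coordinates form column j of the matrix

the matrix is [[0, 0, 2, -3, 4, -5, 6]; [0, 0, 0, 6, -12, 20, -30]; [0, 0, 0, 0, 12, -30, 60]; [0, 0, 0, 0, 0, 20, -60]; [0, 0, 0, 0, 0, 0, 30]] (rows listed top to bottom)


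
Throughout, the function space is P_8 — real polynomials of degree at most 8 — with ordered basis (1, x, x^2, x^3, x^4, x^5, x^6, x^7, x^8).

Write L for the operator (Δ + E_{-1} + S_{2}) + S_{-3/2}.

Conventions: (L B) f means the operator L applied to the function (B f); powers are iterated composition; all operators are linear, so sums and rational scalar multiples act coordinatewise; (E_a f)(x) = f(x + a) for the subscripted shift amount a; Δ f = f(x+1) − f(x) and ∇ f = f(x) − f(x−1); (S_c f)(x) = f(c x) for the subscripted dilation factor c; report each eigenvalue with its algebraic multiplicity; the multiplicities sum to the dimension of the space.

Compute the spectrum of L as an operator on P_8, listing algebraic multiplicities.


image of 1: 3
image of x: (3/2)x
image of x^2: (29/4)x^2 + 2
image of x^3: (45/8)x^3 + 6x
image of x^4: (353/16)x^4 + 12x^2 + 2
image of x^5: (813/32)x^5 + 20x^3 + 10x
image of x^6: (4889/64)x^6 + 30x^4 + 30x^2 + 2
image of x^7: (14325/128)x^7 + 42x^5 + 70x^3 + 14x
image of x^8: (72353/256)x^8 + 56x^6 + 140x^4 + 56x^2 + 2
the matrix is upper triangular; its diagonal is (3, 3/2, 29/4, 45/8, 353/16, 813/32, 4889/64, 14325/128, 72353/256)
for a triangular matrix the eigenvalues are the diagonal entries, with algebraic multiplicity their repetition count

λ = 3/2 (multiplicity 1), λ = 3 (multiplicity 1), λ = 45/8 (multiplicity 1), λ = 29/4 (multiplicity 1), λ = 353/16 (multiplicity 1), λ = 813/32 (multiplicity 1), λ = 4889/64 (multiplicity 1), λ = 14325/128 (multiplicity 1), λ = 72353/256 (multiplicity 1)


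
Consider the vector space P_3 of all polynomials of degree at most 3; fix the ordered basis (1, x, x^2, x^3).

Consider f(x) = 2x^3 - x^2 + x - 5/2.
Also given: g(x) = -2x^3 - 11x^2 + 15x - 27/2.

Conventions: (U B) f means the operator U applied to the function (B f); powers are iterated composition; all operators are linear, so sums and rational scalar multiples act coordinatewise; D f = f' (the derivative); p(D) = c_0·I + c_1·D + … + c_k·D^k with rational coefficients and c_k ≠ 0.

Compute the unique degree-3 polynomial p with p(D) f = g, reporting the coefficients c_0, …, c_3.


D^0 f = 2x^3 - x^2 + x - 5/2
D^1 f = 6x^2 - 2x + 1
D^2 f = 12x - 2
D^3 f = 12
matching coefficients of g against c_0 f + c_1 Df + … from the top degree down determines the c_i
solution: c_0 = -1, c_1 = -2, c_2 = 1, c_3 = -1

c_0 = -1, c_1 = -2, c_2 = 1, c_3 = -1


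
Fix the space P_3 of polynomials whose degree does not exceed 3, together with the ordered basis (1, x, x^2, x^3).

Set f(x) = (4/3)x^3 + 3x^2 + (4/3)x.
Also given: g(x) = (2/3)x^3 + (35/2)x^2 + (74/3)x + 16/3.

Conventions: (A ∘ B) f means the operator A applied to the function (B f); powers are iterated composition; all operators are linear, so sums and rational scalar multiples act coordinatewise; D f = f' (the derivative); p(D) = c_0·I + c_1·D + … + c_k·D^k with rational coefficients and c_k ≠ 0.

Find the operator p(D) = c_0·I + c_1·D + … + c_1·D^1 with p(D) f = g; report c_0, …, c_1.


D^0 f = (4/3)x^3 + 3x^2 + (4/3)x
D^1 f = 4x^2 + 6x + 4/3
matching coefficients of g against c_0 f + c_1 Df + … from the top degree down determines the c_i
solution: c_0 = 1/2, c_1 = 4

p(D) = (1/2)·I + 4·D, i.e. c_0 = 1/2, c_1 = 4


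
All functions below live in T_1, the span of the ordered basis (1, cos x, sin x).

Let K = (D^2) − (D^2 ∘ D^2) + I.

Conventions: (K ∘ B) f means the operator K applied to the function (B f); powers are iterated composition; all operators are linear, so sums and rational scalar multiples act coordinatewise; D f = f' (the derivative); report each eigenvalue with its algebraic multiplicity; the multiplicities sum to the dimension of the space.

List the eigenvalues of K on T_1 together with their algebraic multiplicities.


λ = -1 (multiplicity 2), λ = 1 (multiplicity 1)

image of 1: 1
image of cos x: -cos x
image of sin x: -sin x
the matrix is diagonal; its diagonal is (1, -1, -1)
for a triangular matrix the eigenvalues are the diagonal entries, with algebraic multiplicity their repetition count


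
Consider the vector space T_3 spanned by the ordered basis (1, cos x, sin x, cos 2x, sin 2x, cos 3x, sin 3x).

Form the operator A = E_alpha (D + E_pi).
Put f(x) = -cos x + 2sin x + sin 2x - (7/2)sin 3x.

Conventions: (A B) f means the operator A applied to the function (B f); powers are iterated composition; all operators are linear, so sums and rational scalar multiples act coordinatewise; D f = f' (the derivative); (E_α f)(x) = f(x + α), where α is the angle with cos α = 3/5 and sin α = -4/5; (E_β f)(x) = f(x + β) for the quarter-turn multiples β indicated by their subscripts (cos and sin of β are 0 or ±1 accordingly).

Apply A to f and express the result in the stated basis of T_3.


D f = 2cos x + sin x + 2cos 2x - (21/2)cos 3x
E_pi f = cos x - 2sin x + sin 2x + (7/2)sin 3x
(D + E_pi) f = 3cos x - sin x + 2cos 2x + sin 2x - (21/2)cos 3x + (7/2)sin 3x
E_alpha (D + E_pi) f = (13/5)cos x + (9/5)sin x - (38/25)cos 2x + (41/25)sin 2x + (2149/250)cos 3x - (1743/250)sin 3x

the image equals g(x) = (13/5)cos x + (9/5)sin x - (38/25)cos 2x + (41/25)sin 2x + (2149/250)cos 3x - (1743/250)sin 3x
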